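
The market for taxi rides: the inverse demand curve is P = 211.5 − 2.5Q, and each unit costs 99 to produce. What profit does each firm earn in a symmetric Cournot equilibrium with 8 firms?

Cournot with 8 identical firms: the symmetric best-response condition is 211.5 − 22.5q = 99. Each firm produces q = 5, total output Q = 40, price P = 111.5.
Each firm's profit = (111.5 − 99)·5 = 62.5.

π_i = 62.5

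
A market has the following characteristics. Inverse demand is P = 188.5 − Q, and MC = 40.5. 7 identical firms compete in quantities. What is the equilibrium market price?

With 7 symmetric Cournot firms, each firm's FOC gives 188.5 − 8q = 40.5, so q = 18.5, Q = 7·18.5 = 129.5, and P = 59.

P = 59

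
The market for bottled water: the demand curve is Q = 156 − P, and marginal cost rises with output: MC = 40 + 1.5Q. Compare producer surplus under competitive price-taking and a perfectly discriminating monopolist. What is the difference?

Inverting demand: P = 156 − Q.
Competitive equilibrium sets price equal to marginal cost: 156 − Q = 40 + 1.5Q, so Q = 46.4 and P = 109.6.
PS = P·Q − VC(Q) = 109.6·46.4 − (40·46.4 + ½·1.5·46.4²) = 1614.72.
Under first-degree price discrimination the firm charges each unit its demand price and produces up to where P = MC, i.e. Q = 46.4. Consumer surplus is zero; producer surplus equals total surplus.
PS = ½·(156 − 40)·46.4 = 2691.2.
Change in producer surplus: 2691.2 − 1614.72 = 1076.48.

PS rises by 1076.48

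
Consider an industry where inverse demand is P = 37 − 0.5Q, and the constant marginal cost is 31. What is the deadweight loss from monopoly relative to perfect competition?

DWL = 9

Competitive firms price at marginal cost: P = 31, giving Q = 12.
Monopoly sets MR = MC: 37 − Q = 31 ⇒ Q = 6, P = 37 − 0.5·6 = 34.
DWL is the triangle between Q = 6 and Q = 12: ½·(12 − 6)·(34 − 31) = 9.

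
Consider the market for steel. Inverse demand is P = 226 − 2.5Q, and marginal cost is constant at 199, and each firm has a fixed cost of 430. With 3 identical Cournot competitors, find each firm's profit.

In a 3-firm Cournot equilibrium, symmetry and the first-order condition give q = (226 − 199)/(10) = 2.7. So Q = 8.1 and P = 205.75.
Each firm's profit = (205.75 − 199)·2.7 − 430 = −411.775.

π_i = −411.775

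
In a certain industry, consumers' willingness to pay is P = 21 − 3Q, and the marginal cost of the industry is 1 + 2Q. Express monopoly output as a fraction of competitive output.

Q_m/Q_c = 0.625

The monopolist equates marginal revenue to marginal cost: 21 − 6Q = 1 + 2Q, so Q = 2.5. From demand, P = 13.5.
Competitive equilibrium sets price equal to marginal cost: 21 − 3Q = 1 + 2Q, so Q = 4 and P = 9.
Ratio Q_m/Q_c = 2.5/4 = 0.625.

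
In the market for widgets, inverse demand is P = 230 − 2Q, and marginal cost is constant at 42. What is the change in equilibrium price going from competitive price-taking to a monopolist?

Competitive firms price at marginal cost: P = 42, giving Q = 94.
A monopolist chooses Q where MR = MC. MR = 230 − 4Q; setting this equal to 42 gives Q = 47 and P = 136.
Change in equilibrium price: 136 − 42 = 94.

Equilibrium price rises by 94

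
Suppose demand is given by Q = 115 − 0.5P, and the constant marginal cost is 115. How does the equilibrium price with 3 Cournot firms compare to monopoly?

Cournot: P = 143.75; Monopoly: P = 172.5

Inverting demand: P = 230 − 2Q.
Cournot with 3 identical firms: the symmetric best-response condition is 230 − 8q = 115. Each firm produces q = 14.375, total output Q = 43.125, price P = 143.75.
Monopoly sets MR = MC: 230 − 4Q = 115 ⇒ Q = 28.75, P = 230 − 2·28.75 = 172.5.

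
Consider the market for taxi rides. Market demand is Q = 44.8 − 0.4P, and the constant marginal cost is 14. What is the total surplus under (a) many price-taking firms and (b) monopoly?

Inverting demand: P = 112 − 2.5Q.
Under competition P = MC = 14, so Q = (112 − 14)/2.5 = 39.2.
CS = ½·(112 − 14)·39.2 = 1920.8; PS = (14 − 14)·39.2 = 0; TS = 1920.8.
The monopolist equates marginal revenue to marginal cost: 112 − 5Q = 14, so Q = 19.6. From demand, P = 63.
CS = ½·(112 − 63)·19.6 = 480.2; PS = (63 − 14)·19.6 = 960.4; TS = 1440.6.

Competition: TS = 1920.8; Monopoly: TS = 1440.6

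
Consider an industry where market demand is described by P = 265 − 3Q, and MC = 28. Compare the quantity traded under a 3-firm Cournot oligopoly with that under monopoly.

Cournot: Q = 59.25; Monopoly: Q = 39.5

With 3 symmetric Cournot firms, each firm's FOC gives 265 − 12q = 28, so q = 19.75, Q = 3·19.75 = 59.25, and P = 87.25.
Monopoly sets MR = MC: 265 − 6Q = 28 ⇒ Q = 39.5, P = 265 − 3·39.5 = 146.5.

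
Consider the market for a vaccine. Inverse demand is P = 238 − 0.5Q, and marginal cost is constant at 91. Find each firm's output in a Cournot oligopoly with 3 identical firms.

In a 3-firm Cournot equilibrium, symmetry and the first-order condition give q = (238 − 91)/(2) = 73.5. So Q = 220.5 and P = 127.75.

q_i = 73.5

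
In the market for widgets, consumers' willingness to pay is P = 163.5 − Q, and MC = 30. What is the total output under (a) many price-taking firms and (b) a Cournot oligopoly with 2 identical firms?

Competition: Q = 133.5; Cournot: Q = 89

Under competition P = MC = 30, so Q = (163.5 − 30)/1 = 133.5.
Cournot with 2 identical firms: the symmetric best-response condition is 163.5 − 3q = 30. Each firm produces q = 44.5, total output Q = 89, price P = 74.5.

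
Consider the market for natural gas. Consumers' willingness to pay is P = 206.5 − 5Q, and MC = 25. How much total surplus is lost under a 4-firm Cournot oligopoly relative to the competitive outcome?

Under competition P = MC = 25, so Q = (206.5 − 25)/5 = 36.3.
In a 4-firm Cournot equilibrium, symmetry and the first-order condition give q = (206.5 − 25)/(25) = 7.26. So Q = 29.04 and P = 61.3.
DWL is the triangle between Q = 29.04 and Q = 36.3: ½·(36.3 − 29.04)·(61.3 − 25) = 131.769.

DWL = 131.769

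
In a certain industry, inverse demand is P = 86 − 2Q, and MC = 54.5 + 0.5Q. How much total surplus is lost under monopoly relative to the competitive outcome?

Competitive equilibrium sets price equal to marginal cost: 86 − 2Q = 54.5 + 0.5Q, so Q = 12.6 and P = 60.8.
Monopoly sets MR = MC: 86 − 4Q = 54.5 + 0.5Q ⇒ Q = 7, P = 86 − 2·7 = 72.
CS = ½·(86 − 60.8)·12.6 = 158.76; PS = (60.8·12.6 − 54.5·12.6 − ½·0.5·12.6²) = 39.69; TS = 198.45.
CS = ½·(86 − 72)·7 = 49; PS = (72·7 − 54.5·7 − ½·0.5·7²) = 110.25; TS = 159.25.
DWL = 198.45 − 159.25 = 39.2.

DWL = 39.2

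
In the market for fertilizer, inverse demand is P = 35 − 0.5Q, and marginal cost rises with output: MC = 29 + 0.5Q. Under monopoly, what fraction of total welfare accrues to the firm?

Monopoly sets MR = MC: 35 − Q = 29 + 0.5Q ⇒ Q = 4, P = 35 − 0.5·4 = 33.
CS = ½·(35 − 33)·4 = 4.
PS = P·Q − VC(Q) = 33·4 − (29·4 + ½·0.5·4²) = 12.
Share captured = PS/TS = 12/16 = 0.75.

PS/TS = 0.75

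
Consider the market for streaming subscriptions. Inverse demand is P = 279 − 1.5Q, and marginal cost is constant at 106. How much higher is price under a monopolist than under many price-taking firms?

Price rises by 86.5

Competitive firms price at marginal cost: P = 106, giving Q = 346/3.
Monopoly sets MR = MC: 279 − 3Q = 106 ⇒ Q = 173/3, P = 279 − 1.5·173/3 = 192.5.
Change in price: 192.5 − 106 = 86.5.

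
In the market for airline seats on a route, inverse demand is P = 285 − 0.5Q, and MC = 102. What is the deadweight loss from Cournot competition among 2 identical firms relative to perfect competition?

DWL = 3721

Competitive firms price at marginal cost: P = 102, giving Q = 366.
In a 2-firm Cournot equilibrium, symmetry and the first-order condition give q = (285 − 102)/(1.5) = 122. So Q = 244 and P = 163.
DWL is the triangle between Q = 244 and Q = 366: ½·(366 − 244)·(163 − 102) = 3721.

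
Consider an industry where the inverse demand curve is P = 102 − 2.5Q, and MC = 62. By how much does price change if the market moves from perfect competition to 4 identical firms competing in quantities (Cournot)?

Price rises by 8

Competitive firms price at marginal cost: P = 62, giving Q = 16.
With 4 symmetric Cournot firms, each firm's FOC gives 102 − 12.5q = 62, so q = 3.2, Q = 4·3.2 = 12.8, and P = 70.
Change in price: 70 − 62 = 8.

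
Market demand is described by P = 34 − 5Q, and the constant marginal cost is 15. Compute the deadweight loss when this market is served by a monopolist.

DWL = 9.025

Under competition P = MC = 15, so Q = (34 − 15)/5 = 3.8.
A monopolist chooses Q where MR = MC. MR = 34 − 10Q; setting this equal to 15 gives Q = 1.9 and P = 24.5.
DWL is the triangle between Q = 1.9 and Q = 3.8: ½·(3.8 − 1.9)·(24.5 − 15) = 9.025.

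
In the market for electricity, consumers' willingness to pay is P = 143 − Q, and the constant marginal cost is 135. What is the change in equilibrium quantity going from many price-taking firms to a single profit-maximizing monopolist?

Q falls by 4

Under competition P = MC = 135, so Q = (143 − 135)/1 = 8.
Monopoly sets MR = MC: 143 − 2Q = 135 ⇒ Q = 4, P = 143 − 4 = 139.
Change in equilibrium quantity: 4 − 8 = −4.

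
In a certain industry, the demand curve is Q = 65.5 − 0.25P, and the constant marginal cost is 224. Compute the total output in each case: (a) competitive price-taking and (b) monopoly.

Competition: Q = 9.5; Monopoly: Q = 4.75

Inverting demand: P = 262 − 4Q.
Under competition P = MC = 224, so Q = (262 − 224)/4 = 9.5.
A monopolist chooses Q where MR = MC. MR = 262 − 8Q; setting this equal to 224 gives Q = 4.75 and P = 243.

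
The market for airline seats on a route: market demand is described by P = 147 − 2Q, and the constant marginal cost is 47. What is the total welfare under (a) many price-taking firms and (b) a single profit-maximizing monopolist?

Perfect competition: P = MC = 47, so 147 − 2Q = 47 and Q = 50.
CS = ½·(147 − 47)·50 = 2500; PS = (47 − 47)·50 = 0; TS = 2500.
A monopolist chooses Q where MR = MC. MR = 147 − 4Q; setting this equal to 47 gives Q = 25 and P = 97.
CS = ½·(147 − 97)·25 = 625; PS = (97 − 47)·25 = 1250; TS = 1875.

Competition: TS = 2500; Monopoly: TS = 1875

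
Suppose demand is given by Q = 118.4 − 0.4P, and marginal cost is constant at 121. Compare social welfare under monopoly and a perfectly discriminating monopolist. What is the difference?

Inverting demand: P = 296 − 2.5Q.
Monopoly sets MR = MC: 296 − 5Q = 121 ⇒ Q = 35, P = 296 − 2.5·35 = 208.5.
CS = ½·(296 − 208.5)·35 = 1531.25; PS = (208.5 − 121)·35 = 3062.5; TS = 4593.75.
With perfect price discrimination, output is the efficient level Q = 70 (where demand meets MC), but every buyer pays their willingness to pay: CS = 0 and PS = total surplus.
TS = 6125 (equal to competitive TS).
Change in social welfare: 6125 − 4593.75 = 1531.25.

TS rises by 1531.25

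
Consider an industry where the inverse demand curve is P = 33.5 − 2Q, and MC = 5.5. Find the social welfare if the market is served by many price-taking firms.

TS = 196

Perfect competition: P = MC = 5.5, so 33.5 − 2Q = 5.5 and Q = 14.
CS = ½·(33.5 − 5.5)·14 = 196; PS = (5.5 − 5.5)·14 = 0; TS = 196.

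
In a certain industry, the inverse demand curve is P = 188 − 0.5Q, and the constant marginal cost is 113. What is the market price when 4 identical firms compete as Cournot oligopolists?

Cournot with 4 identical firms: the symmetric best-response condition is 188 − 2.5q = 113. Each firm produces q = 30, total output Q = 120, price P = 128.

P = 128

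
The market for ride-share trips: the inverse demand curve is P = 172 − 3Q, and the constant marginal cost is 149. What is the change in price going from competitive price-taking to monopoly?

Perfect competition: P = MC = 149, so 172 − 3Q = 149 and Q = 23/3.
The monopolist equates marginal revenue to marginal cost: 172 − 6Q = 149, so Q = 23/6. From demand, P = 160.5.
Change in price: 160.5 − 149 = 11.5.

P rises by 11.5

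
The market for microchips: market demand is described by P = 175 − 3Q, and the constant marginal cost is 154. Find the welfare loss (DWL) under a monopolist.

Under competition P = MC = 154, so Q = (175 − 154)/3 = 7.
Monopoly sets MR = MC: 175 − 6Q = 154 ⇒ Q = 3.5, P = 175 − 3·3.5 = 164.5.
DWL is the triangle between Q = 3.5 and Q = 7: ½·(7 − 3.5)·(164.5 − 154) = 18.375.

DWL = 18.375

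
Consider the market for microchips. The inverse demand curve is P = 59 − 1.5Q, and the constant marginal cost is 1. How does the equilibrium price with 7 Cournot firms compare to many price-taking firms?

Cournot with 7 identical firms: the symmetric best-response condition is 59 − 12q = 1. Each firm produces q = 29/6, total output Q = 203/6, price P = 8.25.
Perfect competition: P = MC = 1, so 59 − 1.5Q = 1 and Q = 116/3.

Cournot: P = 8.25; Competition: P = 1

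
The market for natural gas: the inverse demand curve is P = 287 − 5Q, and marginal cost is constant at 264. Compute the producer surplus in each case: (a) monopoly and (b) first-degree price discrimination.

A monopolist chooses Q where MR = MC. MR = 287 − 10Q; setting this equal to 264 gives Q = 2.3 and P = 275.5.
PS = (275.5 − 264)·2.3 = 26.45.
Under first-degree price discrimination the firm charges each unit its demand price and produces up to where P = MC, i.e. Q = 4.6. Consumer surplus is zero; producer surplus equals total surplus.
PS = ½·(287 − 264)·4.6 = 52.9.

Monopoly: PS = 26.45; Perfect PD: PS = 52.9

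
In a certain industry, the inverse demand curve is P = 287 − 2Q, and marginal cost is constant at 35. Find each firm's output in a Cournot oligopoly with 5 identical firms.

q_i = 21

In a 5-firm Cournot equilibrium, symmetry and the first-order condition give q = (287 − 35)/(12) = 21. So Q = 105 and P = 77.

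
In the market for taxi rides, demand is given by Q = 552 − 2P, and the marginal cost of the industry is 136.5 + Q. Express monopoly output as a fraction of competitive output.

Q_m/Q_c = 0.75

Inverting demand: P = 276 − 0.5Q.
Monopoly sets MR = MC: 276 − Q = 136.5 + Q ⇒ Q = 69.75, P = 276 − 0.5·69.75 = 241.125.
Under competition P = MC: 276 − 0.5Q = 136.5 + Q ⇒ Q = 93, P = 229.5.
Ratio Q_m/Q_c = 69.75/93 = 0.75.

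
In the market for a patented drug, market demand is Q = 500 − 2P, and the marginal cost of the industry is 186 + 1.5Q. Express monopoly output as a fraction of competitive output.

Q_m/Q_c = 0.8

Inverting demand: P = 250 − 0.5Q.
A monopolist chooses Q where MR = MC. MR = 250 − Q; setting this equal to 186 + 1.5Q gives Q = 25.6 and P = 237.2.
Competitive equilibrium sets price equal to marginal cost: 250 − 0.5Q = 186 + 1.5Q, so Q = 32 and P = 234.
Ratio Q_m/Q_c = 25.6/32 = 0.8.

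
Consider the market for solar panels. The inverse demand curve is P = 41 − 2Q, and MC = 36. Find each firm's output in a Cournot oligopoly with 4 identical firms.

In a 4-firm Cournot equilibrium, symmetry and the first-order condition give q = (41 − 36)/(10) = 0.5. So Q = 2 and P = 37.

q_i = 0.5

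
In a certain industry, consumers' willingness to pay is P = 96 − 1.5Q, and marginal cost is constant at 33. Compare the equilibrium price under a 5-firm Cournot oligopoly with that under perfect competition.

With 5 symmetric Cournot firms, each firm's FOC gives 96 − 9q = 33, so q = 7, Q = 5·7 = 35, and P = 43.5.
Competitive firms price at marginal cost: P = 33, giving Q = 42.

Cournot: P = 43.5; Competition: P = 33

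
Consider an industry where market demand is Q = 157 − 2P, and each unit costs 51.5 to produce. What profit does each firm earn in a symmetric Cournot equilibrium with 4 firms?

π_i = 58.32

Inverting demand: P = 78.5 − 0.5Q.
Cournot with 4 identical firms: the symmetric best-response condition is 78.5 − 2.5q = 51.5. Each firm produces q = 10.8, total output Q = 43.2, price P = 56.9.
Each firm's profit = (56.9 − 51.5)·10.8 = 58.32.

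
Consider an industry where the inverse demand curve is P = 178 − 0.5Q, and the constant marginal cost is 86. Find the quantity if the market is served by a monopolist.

The monopolist equates marginal revenue to marginal cost: 178 − Q = 86, so Q = 92. From demand, P = 132.

Q = 92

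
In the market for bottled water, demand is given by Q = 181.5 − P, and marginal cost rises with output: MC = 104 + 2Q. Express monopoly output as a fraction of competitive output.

Inverting demand: P = 181.5 − Q.
Monopoly sets MR = MC: 181.5 − 2Q = 104 + 2Q ⇒ Q = 19.375, P = 181.5 − 19.375 = 162.125.
Under competition P = MC: 181.5 − Q = 104 + 2Q ⇒ Q = 155/6, P = 467/3.
Ratio Q_m/Q_c = 19.375/(155/6) = 0.75.

Q_m/Q_c = 0.75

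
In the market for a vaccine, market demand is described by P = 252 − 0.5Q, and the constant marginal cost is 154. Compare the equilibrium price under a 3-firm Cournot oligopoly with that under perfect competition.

Cournot: P = 178.5; Competition: P = 154

With 3 symmetric Cournot firms, each firm's FOC gives 252 − 2q = 154, so q = 49, Q = 3·49 = 147, and P = 178.5.
Under competition P = MC = 154, so Q = (252 − 154)/0.5 = 196.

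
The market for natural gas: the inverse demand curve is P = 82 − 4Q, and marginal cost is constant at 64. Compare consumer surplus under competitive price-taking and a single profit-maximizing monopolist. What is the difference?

Competitive firms price at marginal cost: P = 64, giving Q = 4.5.
CS = ½·(82 − 64)·4.5 = 40.5.
The monopolist equates marginal revenue to marginal cost: 82 − 8Q = 64, so Q = 2.25. From demand, P = 73.
CS = ½·(82 − 73)·2.25 = 10.125.
Change in consumer surplus: 10.125 − 40.5 = −30.375.

Consumer surplus falls by 30.375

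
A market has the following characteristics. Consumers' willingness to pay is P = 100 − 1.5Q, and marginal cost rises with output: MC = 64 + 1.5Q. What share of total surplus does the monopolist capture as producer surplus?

PS/TS = 0.75

A monopolist chooses Q where MR = MC. MR = 100 − 3Q; setting this equal to 64 + 1.5Q gives Q = 8 and P = 88.
CS = ½·(100 − 88)·8 = 48.
PS = P·Q − VC(Q) = 88·8 − (64·8 + ½·1.5·8²) = 144.
Share captured = PS/TS = 144/192 = 0.75.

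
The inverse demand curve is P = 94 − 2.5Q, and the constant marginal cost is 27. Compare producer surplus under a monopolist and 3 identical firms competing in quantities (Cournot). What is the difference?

PS falls by 112.225

Monopoly sets MR = MC: 94 − 5Q = 27 ⇒ Q = 13.4, P = 94 − 2.5·13.4 = 60.5.
PS = (60.5 − 27)·13.4 = 448.9.
Cournot with 3 identical firms: the symmetric best-response condition is 94 − 10q = 27. Each firm produces q = 6.7, total output Q = 20.1, price P = 43.75.
PS = (43.75 − 27)·20.1 = 336.675.
Change in producer surplus: 336.675 − 448.9 = −112.225.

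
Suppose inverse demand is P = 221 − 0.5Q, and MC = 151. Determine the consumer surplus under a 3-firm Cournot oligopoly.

CS = 2756.25

In a 3-firm Cournot equilibrium, symmetry and the first-order condition give q = (221 − 151)/(2) = 35. So Q = 105 and P = 168.5.
CS = ½·(221 − 168.5)·105 = 2756.25.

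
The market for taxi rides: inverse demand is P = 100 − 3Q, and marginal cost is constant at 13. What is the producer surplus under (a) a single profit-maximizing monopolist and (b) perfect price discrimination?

The monopolist equates marginal revenue to marginal cost: 100 − 6Q = 13, so Q = 14.5. From demand, P = 56.5.
PS = (56.5 − 13)·14.5 = 630.75.
With perfect price discrimination, output is the efficient level Q = 29 (where demand meets MC), but every buyer pays their willingness to pay: CS = 0 and PS = total surplus.
PS = ½·(100 − 13)·29 = 1261.5.

Monopoly: PS = 630.75; Perfect PD: PS = 1261.5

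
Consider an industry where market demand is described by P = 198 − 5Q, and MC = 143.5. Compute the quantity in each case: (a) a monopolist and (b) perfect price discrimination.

A monopolist chooses Q where MR = MC. MR = 198 − 10Q; setting this equal to 143.5 gives Q = 5.45 and P = 170.75.
A perfectly discriminating monopolist sells every unit with P(Q) ≥ MC(Q), so output equals the competitive quantity Q = 10.9. Each buyer pays their reservation price, so CS = 0 and the firm captures all surplus.

Monopoly: Q = 5.45; Perfect PD: Q = 10.9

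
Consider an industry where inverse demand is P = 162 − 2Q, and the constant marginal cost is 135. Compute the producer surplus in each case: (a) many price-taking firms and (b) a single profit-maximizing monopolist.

Competitive firms price at marginal cost: P = 135, giving Q = 13.5.
PS = (135 − 135)·13.5 = 0.
A monopolist chooses Q where MR = MC. MR = 162 − 4Q; setting this equal to 135 gives Q = 6.75 and P = 148.5.
PS = (148.5 − 135)·6.75 = 91.125.

Competition: PS = 0; Monopoly: PS = 91.125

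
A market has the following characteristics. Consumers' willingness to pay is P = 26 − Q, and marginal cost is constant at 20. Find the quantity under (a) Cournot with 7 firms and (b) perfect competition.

Cournot: Q = 5.25; Competition: Q = 6

With 7 symmetric Cournot firms, each firm's FOC gives 26 − 8q = 20, so q = 0.75, Q = 7·0.75 = 5.25, and P = 20.75.
Perfect competition: P = MC = 20, so 26 − Q = 20 and Q = 6.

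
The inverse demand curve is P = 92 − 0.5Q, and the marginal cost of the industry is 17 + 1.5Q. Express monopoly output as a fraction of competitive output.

Q_m/Q_c = 0.8

Monopoly sets MR = MC: 92 − Q = 17 + 1.5Q ⇒ Q = 30, P = 92 − 0.5·30 = 77.
Under competition P = MC: 92 − 0.5Q = 17 + 1.5Q ⇒ Q = 37.5, P = 73.25.
Ratio Q_m/Q_c = 30/37.5 = 0.8.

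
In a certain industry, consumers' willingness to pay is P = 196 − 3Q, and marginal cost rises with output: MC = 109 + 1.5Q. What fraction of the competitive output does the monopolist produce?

A monopolist chooses Q where MR = MC. MR = 196 − 6Q; setting this equal to 109 + 1.5Q gives Q = 11.6 and P = 161.2.
Under competition P = MC: 196 − 3Q = 109 + 1.5Q ⇒ Q = 58/3, P = 138.
Ratio Q_m/Q_c = 11.6/(58/3) = 0.6.

Q_m/Q_c = 0.6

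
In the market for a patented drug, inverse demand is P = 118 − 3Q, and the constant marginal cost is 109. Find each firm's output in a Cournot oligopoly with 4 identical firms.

With 4 symmetric Cournot firms, each firm's FOC gives 118 − 15q = 109, so q = 0.6, Q = 4·0.6 = 2.4, and P = 110.8.

q_i = 0.6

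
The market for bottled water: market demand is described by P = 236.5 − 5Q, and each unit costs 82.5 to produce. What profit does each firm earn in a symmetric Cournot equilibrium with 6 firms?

In a 6-firm Cournot equilibrium, symmetry and the first-order condition give q = (236.5 − 82.5)/(35) = 4.4. So Q = 26.4 and P = 104.5.
Each firm's profit = (104.5 − 82.5)·4.4 = 96.8.

π_i = 96.8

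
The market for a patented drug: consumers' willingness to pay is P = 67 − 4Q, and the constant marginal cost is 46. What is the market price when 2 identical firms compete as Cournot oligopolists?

P = 53

Cournot with 2 identical firms: the symmetric best-response condition is 67 − 12q = 46. Each firm produces q = 1.75, total output Q = 3.5, price P = 53.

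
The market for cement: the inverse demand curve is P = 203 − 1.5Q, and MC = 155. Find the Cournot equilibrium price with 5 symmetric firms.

P = 163

Cournot with 5 identical firms: the symmetric best-response condition is 203 − 9q = 155. Each firm produces q = 16/3, total output Q = 80/3, price P = 163.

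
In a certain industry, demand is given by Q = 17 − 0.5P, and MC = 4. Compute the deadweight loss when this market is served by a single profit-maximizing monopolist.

DWL = 56.25

Inverting demand: P = 34 − 2Q.
Competitive firms price at marginal cost: P = 4, giving Q = 15.
Monopoly sets MR = MC: 34 − 4Q = 4 ⇒ Q = 7.5, P = 34 − 2·7.5 = 19.
DWL is the triangle between Q = 7.5 and Q = 15: ½·(15 − 7.5)·(19 − 4) = 56.25.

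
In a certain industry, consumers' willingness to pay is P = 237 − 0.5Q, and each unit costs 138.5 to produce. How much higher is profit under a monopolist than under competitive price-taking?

Under competition P = MC = 138.5, so Q = (237 − 138.5)/0.5 = 197.
Profit = (138.5 − 138.5)·197 = 0.
Monopoly sets MR = MC: 237 − Q = 138.5 ⇒ Q = 98.5, P = 237 − 0.5·98.5 = 187.75.
Profit = (187.75 − 138.5)·98.5 = 4851.125.
Change in profit: 4851.125 − 0 = 4851.125.

Profit rises by 4851.125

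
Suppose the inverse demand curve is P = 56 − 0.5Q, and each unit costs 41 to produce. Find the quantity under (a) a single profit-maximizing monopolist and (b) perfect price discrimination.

Monopoly sets MR = MC: 56 − Q = 41 ⇒ Q = 15, P = 56 − 0.5·15 = 48.5.
Under first-degree price discrimination the firm charges each unit its demand price and produces up to where P = MC, i.e. Q = 30. Consumer surplus is zero; producer surplus equals total surplus.

Monopoly: Q = 15; Perfect PD: Q = 30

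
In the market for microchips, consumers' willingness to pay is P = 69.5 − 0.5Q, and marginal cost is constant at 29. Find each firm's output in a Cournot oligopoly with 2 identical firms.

q_i = 27

Cournot with 2 identical firms: the symmetric best-response condition is 69.5 − 1.5q = 29. Each firm produces q = 27, total output Q = 54, price P = 42.5.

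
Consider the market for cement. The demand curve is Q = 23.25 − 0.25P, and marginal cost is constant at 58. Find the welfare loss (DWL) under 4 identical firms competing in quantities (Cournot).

Inverting demand: P = 93 − 4Q.
Competitive firms price at marginal cost: P = 58, giving Q = 8.75.
With 4 symmetric Cournot firms, each firm's FOC gives 93 − 20q = 58, so q = 1.75, Q = 4·1.75 = 7, and P = 65.
DWL is the triangle between Q = 7 and Q = 8.75: ½·(8.75 − 7)·(65 − 58) = 6.125.

DWL = 6.125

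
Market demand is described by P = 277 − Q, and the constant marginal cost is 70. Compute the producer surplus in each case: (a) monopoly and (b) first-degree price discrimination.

The monopolist equates marginal revenue to marginal cost: 277 − 2Q = 70, so Q = 103.5. From demand, P = 173.5.
PS = (173.5 − 70)·103.5 = 10712.25.
Under first-degree price discrimination the firm charges each unit its demand price and produces up to where P = MC, i.e. Q = 207. Consumer surplus is zero; producer surplus equals total surplus.
PS = ½·(277 − 70)·207 = 21424.5.

Monopoly: PS = 10712.25; Perfect PD: PS = 21424.5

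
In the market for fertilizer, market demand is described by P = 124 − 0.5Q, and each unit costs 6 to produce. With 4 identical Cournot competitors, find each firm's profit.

In a 4-firm Cournot equilibrium, symmetry and the first-order condition give q = (124 − 6)/(2.5) = 47.2. So Q = 188.8 and P = 29.6.
Each firm's profit = (29.6 − 6)·47.2 = 1113.92.

π_i = 1113.92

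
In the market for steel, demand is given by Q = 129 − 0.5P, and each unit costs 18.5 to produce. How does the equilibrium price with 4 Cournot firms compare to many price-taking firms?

Cournot: P = 66.4; Competition: P = 18.5

Inverting demand: P = 258 − 2Q.
Cournot with 4 identical firms: the symmetric best-response condition is 258 − 10q = 18.5. Each firm produces q = 23.95, total output Q = 95.8, price P = 66.4.
Perfect competition: P = MC = 18.5, so 258 − 2Q = 18.5 and Q = 119.75.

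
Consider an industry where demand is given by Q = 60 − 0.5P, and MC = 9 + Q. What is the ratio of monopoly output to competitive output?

Q_m/Q_c = 0.6

Inverting demand: P = 120 − 2Q.
Monopoly sets MR = MC: 120 − 4Q = 9 + Q ⇒ Q = 22.2, P = 120 − 2·22.2 = 75.6.
Under competition P = MC: 120 − 2Q = 9 + Q ⇒ Q = 37, P = 46.
Ratio Q_m/Q_c = 22.2/37 = 0.6.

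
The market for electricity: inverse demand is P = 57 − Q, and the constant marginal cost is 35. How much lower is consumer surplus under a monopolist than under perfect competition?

Consumer surplus falls by 181.5

Under competition P = MC = 35, so Q = (57 − 35)/1 = 22.
CS = ½·(57 − 35)·22 = 242.
The monopolist equates marginal revenue to marginal cost: 57 − 2Q = 35, so Q = 11. From demand, P = 46.
CS = ½·(57 − 46)·11 = 60.5.
Change in consumer surplus: 60.5 − 242 = −181.5.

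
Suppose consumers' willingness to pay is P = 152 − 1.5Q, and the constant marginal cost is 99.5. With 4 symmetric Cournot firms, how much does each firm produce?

q_i = 7

With 4 symmetric Cournot firms, each firm's FOC gives 152 − 7.5q = 99.5, so q = 7, Q = 4·7 = 28, and P = 110.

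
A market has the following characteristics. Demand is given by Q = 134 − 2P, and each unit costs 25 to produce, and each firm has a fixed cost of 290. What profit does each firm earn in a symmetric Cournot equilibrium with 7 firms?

π_i = −234.875

Inverting demand: P = 67 − 0.5Q.
In a 7-firm Cournot equilibrium, symmetry and the first-order condition give q = (67 − 25)/(4) = 10.5. So Q = 73.5 and P = 30.25.
Each firm's profit = (30.25 − 25)·10.5 − 290 = −234.875.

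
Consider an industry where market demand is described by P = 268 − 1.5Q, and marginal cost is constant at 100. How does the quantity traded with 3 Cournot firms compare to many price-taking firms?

Cournot: Q = 84; Competition: Q = 112

With 3 symmetric Cournot firms, each firm's FOC gives 268 − 6q = 100, so q = 28, Q = 3·28 = 84, and P = 142.
Under competition P = MC = 100, so Q = (268 − 100)/1.5 = 112.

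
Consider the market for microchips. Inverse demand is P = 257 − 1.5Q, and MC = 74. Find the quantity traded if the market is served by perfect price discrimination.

Q = 122

Under first-degree price discrimination the firm charges each unit its demand price and produces up to where P = MC, i.e. Q = 122. Consumer surplus is zero; producer surplus equals total surplus.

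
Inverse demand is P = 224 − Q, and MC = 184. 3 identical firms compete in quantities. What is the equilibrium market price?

Cournot with 3 identical firms: the symmetric best-response condition is 224 − 4q = 184. Each firm produces q = 10, total output Q = 30, price P = 194.

P = 194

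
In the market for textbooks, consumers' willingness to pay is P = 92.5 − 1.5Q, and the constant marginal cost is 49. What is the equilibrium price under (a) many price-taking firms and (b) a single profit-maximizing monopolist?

Competition: P = 49; Monopoly: P = 70.75

Competitive firms price at marginal cost: P = 49, giving Q = 29.
A monopolist chooses Q where MR = MC. MR = 92.5 − 3Q; setting this equal to 49 gives Q = 14.5 and P = 70.75.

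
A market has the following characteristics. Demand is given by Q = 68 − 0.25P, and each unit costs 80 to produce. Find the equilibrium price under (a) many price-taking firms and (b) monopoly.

Competition: P = 80; Monopoly: P = 176

Inverting demand: P = 272 − 4Q.
Perfect competition: P = MC = 80, so 272 − 4Q = 80 and Q = 48.
The monopolist equates marginal revenue to marginal cost: 272 − 8Q = 80, so Q = 24. From demand, P = 176.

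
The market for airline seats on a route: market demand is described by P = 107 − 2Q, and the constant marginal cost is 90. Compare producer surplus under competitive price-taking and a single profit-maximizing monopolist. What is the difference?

Under competition P = MC = 90, so Q = (107 − 90)/2 = 8.5.
PS = (90 − 90)·8.5 = 0.
The monopolist equates marginal revenue to marginal cost: 107 − 4Q = 90, so Q = 4.25. From demand, P = 98.5.
PS = (98.5 − 90)·4.25 = 36.125.
Change in producer surplus: 36.125 − 0 = 36.125.

PS rises by 36.125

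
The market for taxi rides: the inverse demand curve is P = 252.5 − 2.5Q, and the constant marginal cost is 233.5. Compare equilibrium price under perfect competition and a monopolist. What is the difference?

P rises by 9.5

Perfect competition: P = MC = 233.5, so 252.5 − 2.5Q = 233.5 and Q = 7.6.
A monopolist chooses Q where MR = MC. MR = 252.5 − 5Q; setting this equal to 233.5 gives Q = 3.8 and P = 243.
Change in equilibrium price: 243 − 233.5 = 9.5.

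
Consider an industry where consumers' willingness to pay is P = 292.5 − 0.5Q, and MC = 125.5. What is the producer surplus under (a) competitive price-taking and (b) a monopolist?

Under competition P = MC = 125.5, so Q = (292.5 − 125.5)/0.5 = 334.
PS = (125.5 − 125.5)·334 = 0.
Monopoly sets MR = MC: 292.5 − Q = 125.5 ⇒ Q = 167, P = 292.5 − 0.5·167 = 209.
PS = (209 − 125.5)·167 = 13944.5.

Competition: PS = 0; Monopoly: PS = 13944.5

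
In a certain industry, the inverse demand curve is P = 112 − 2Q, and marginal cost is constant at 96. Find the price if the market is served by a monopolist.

P = 104

A monopolist chooses Q where MR = MC. MR = 112 − 4Q; setting this equal to 96 gives Q = 4 and P = 104.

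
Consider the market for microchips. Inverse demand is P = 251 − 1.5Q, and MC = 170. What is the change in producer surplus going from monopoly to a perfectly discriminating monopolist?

PS rises by 1093.5

A monopolist chooses Q where MR = MC. MR = 251 − 3Q; setting this equal to 170 gives Q = 27 and P = 210.5.
PS = (210.5 − 170)·27 = 1093.5.
Under first-degree price discrimination the firm charges each unit its demand price and produces up to where P = MC, i.e. Q = 54. Consumer surplus is zero; producer surplus equals total surplus.
PS = ½·(251 − 170)·54 = 2187.
Change in producer surplus: 2187 − 1093.5 = 1093.5.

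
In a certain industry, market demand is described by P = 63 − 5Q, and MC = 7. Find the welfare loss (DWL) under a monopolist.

DWL = 78.4

Under competition P = MC = 7, so Q = (63 − 7)/5 = 11.2.
Monopoly sets MR = MC: 63 − 10Q = 7 ⇒ Q = 5.6, P = 63 − 5·5.6 = 35.
DWL is the triangle between Q = 5.6 and Q = 11.2: ½·(11.2 − 5.6)·(35 − 7) = 78.4.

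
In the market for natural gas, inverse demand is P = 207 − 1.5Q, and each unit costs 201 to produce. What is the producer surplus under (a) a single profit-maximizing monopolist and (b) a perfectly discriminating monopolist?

Monopoly sets MR = MC: 207 − 3Q = 201 ⇒ Q = 2, P = 207 − 1.5·2 = 204.
PS = (204 − 201)·2 = 6.
With perfect price discrimination, output is the efficient level Q = 4 (where demand meets MC), but every buyer pays their willingness to pay: CS = 0 and PS = total surplus.
PS = ½·(207 − 201)·4 = 12.

Monopoly: PS = 6; Perfect PD: PS = 12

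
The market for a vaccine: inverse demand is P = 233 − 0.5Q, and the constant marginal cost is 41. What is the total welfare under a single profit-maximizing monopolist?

TS = 27648

A monopolist chooses Q where MR = MC. MR = 233 − Q; setting this equal to 41 gives Q = 192 and P = 137.
CS = ½·(233 − 137)·192 = 9216; PS = (137 − 41)·192 = 18432; TS = 27648.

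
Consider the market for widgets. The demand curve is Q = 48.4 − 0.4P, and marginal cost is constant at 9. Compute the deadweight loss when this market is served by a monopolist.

Inverting demand: P = 121 − 2.5Q.
Under competition P = MC = 9, so Q = (121 − 9)/2.5 = 44.8.
The monopolist equates marginal revenue to marginal cost: 121 − 5Q = 9, so Q = 22.4. From demand, P = 65.
DWL is the triangle between Q = 22.4 and Q = 44.8: ½·(44.8 − 22.4)·(65 − 9) = 627.2.

DWL = 627.2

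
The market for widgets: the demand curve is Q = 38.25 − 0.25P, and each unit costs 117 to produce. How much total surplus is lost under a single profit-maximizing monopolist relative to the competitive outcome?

Inverting demand: P = 153 − 4Q.
Perfect competition: P = MC = 117, so 153 − 4Q = 117 and Q = 9.
A monopolist chooses Q where MR = MC. MR = 153 − 8Q; setting this equal to 117 gives Q = 4.5 and P = 135.
DWL is the triangle between Q = 4.5 and Q = 9: ½·(9 − 4.5)·(135 − 117) = 40.5.

DWL = 40.5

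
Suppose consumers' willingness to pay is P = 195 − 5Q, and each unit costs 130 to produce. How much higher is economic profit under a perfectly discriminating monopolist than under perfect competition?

π rises by 422.5

Perfect competition: P = MC = 130, so 195 − 5Q = 130 and Q = 13.
Profit = (130 − 130)·13 = 0.
A perfectly discriminating monopolist sells every unit with P(Q) ≥ MC(Q), so output equals the competitive quantity Q = 13. Each buyer pays their reservation price, so CS = 0 and the firm captures all surplus.
PS equals the full surplus area, 422.5. Profit = 422.5 = 422.5.
Change in economic profit: 422.5 − 0 = 422.5.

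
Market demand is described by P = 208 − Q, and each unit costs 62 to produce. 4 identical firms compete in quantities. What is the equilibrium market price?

Cournot with 4 identical firms: the symmetric best-response condition is 208 − 5q = 62. Each firm produces q = 29.2, total output Q = 116.8, price P = 91.2.

P = 91.2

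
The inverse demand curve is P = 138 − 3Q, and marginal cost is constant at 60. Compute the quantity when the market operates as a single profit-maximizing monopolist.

Q = 13

A monopolist chooses Q where MR = MC. MR = 138 − 6Q; setting this equal to 60 gives Q = 13 and P = 99.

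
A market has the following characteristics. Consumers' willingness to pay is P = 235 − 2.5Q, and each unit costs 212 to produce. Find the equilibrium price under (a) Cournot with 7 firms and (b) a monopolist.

Cournot: P = 214.875; Monopoly: P = 223.5

With 7 symmetric Cournot firms, each firm's FOC gives 235 − 20q = 212, so q = 1.15, Q = 7·1.15 = 8.05, and P = 214.875.
The monopolist equates marginal revenue to marginal cost: 235 − 5Q = 212, so Q = 4.6. From demand, P = 223.5.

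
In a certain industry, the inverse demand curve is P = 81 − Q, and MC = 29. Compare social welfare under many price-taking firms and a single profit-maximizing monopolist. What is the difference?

Perfect competition: P = MC = 29, so 81 − Q = 29 and Q = 52.
CS = ½·(81 − 29)·52 = 1352; PS = (29 − 29)·52 = 0; TS = 1352.
Monopoly sets MR = MC: 81 − 2Q = 29 ⇒ Q = 26, P = 81 − 26 = 55.
CS = ½·(81 − 55)·26 = 338; PS = (55 − 29)·26 = 676; TS = 1014.
Change in social welfare: 1014 − 1352 = −338.

Social welfare falls by 338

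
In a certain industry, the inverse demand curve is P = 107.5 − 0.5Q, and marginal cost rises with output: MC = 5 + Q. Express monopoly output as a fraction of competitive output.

A monopolist chooses Q where MR = MC. MR = 107.5 − Q; setting this equal to 5 + Q gives Q = 51.25 and P = 81.875.
Under competition P = MC: 107.5 − 0.5Q = 5 + Q ⇒ Q = 205/3, P = 220/3.
Ratio Q_m/Q_c = 51.25/(205/3) = 0.75.

Q_m/Q_c = 0.75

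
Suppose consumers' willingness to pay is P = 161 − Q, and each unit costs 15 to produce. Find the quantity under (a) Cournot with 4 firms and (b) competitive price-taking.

Cournot: Q = 116.8; Competition: Q = 146

Cournot with 4 identical firms: the symmetric best-response condition is 161 − 5q = 15. Each firm produces q = 29.2, total output Q = 116.8, price P = 44.2.
Under competition P = MC = 15, so Q = (161 − 15)/1 = 146.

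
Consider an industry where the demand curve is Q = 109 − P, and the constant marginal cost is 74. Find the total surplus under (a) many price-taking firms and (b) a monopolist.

Inverting demand: P = 109 − Q.
Perfect competition: P = MC = 74, so 109 − Q = 74 and Q = 35.
CS = ½·(109 − 74)·35 = 612.5; PS = (74 − 74)·35 = 0; TS = 612.5.
Monopoly sets MR = MC: 109 − 2Q = 74 ⇒ Q = 17.5, P = 109 − 17.5 = 91.5.
CS = ½·(109 − 91.5)·17.5 = 153.125; PS = (91.5 − 74)·17.5 = 306.25; TS = 459.375.

Competition: TS = 612.5; Monopoly: TS = 459.375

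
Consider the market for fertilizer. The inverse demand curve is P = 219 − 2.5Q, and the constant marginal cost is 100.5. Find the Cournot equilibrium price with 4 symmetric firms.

Cournot with 4 identical firms: the symmetric best-response condition is 219 − 12.5q = 100.5. Each firm produces q = 9.48, total output Q = 37.92, price P = 124.2.

P = 124.2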